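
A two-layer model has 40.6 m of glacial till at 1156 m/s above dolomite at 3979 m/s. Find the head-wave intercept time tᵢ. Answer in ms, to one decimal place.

tᵢ = 2h·√(V₂²−V₁²)/(V₁V₂).
√(V₂²−V₁²) = √(3979²−1156²) = 3807.4 m/s.
tᵢ = 2·40.6·3807.4/(1156·3979) = 0.06721 s.

67.2 ms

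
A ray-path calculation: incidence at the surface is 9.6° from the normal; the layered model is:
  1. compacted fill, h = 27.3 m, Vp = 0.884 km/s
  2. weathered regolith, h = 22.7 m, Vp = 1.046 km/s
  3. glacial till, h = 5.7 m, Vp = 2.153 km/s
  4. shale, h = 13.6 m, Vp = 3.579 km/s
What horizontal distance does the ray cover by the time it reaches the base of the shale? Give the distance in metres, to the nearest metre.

24 m

Apply Snell's law at each interface; in layer i the horizontal offset is hᵢ·tan θᵢ.
Layer 1: θ = 9.60°; offset = 27.3·tan 9.60° = 4.617 m.
Layer 2: sin θ = 1.046·sin 9.6°/0.884 = 0.1973, θ = 11.38°; offset = 22.7·tan 11.38° = 4.569 m.
Layer 3: sin θ = 2.153·sin 9.6°/0.884 = 0.4062, θ = 23.96°; offset = 5.7·tan 23.96° = 2.534 m.
Layer 4: sin θ = 3.579·sin 9.6°/0.884 = 0.6752, θ = 42.47°; offset = 13.6·tan 42.47° = 12.448 m.
Σ offsets = 24.169 m.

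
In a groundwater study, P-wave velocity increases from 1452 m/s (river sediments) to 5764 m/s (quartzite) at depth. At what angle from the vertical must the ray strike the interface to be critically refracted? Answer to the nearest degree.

15°

Critical incidence: sin θ_c = V₁/V₂ = 1452/5764 = 0.2519.
θ_c = arcsin 0.2519 = 14.59°.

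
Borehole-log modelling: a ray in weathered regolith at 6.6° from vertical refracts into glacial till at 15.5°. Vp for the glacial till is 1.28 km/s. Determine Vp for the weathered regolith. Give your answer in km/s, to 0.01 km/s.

0.55 km/s

Snell's law: sin 6.6°/V₁ = sin 15.5°/V₂.
V₁ = V₂·sin 6.6°/sin 15.5° = 1.28 × 0.4301 = 0.55 km/s.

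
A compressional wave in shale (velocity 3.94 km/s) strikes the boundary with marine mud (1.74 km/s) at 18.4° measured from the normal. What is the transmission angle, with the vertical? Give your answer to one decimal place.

8.0°

sin θ₁/V₁ = sin θ₂/V₂ ⇒ sin θ₂ = 1.74·sin 18.4°/3.94 = 1.74·0.3156/3.94 = 0.1394.
θ₂ = sin⁻¹(0.1394) = 8.01° (from vertical).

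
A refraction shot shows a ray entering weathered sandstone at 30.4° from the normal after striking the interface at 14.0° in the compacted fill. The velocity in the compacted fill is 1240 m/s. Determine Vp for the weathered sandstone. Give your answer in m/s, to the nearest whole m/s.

2594 m/s

Snell's law: sin 14.0°/V₁ = sin 30.4°/V₂.
V₂ = V₁·sin 30.4°/sin 14.0° = 1240 × 2.0917 = 2593.74 m/s.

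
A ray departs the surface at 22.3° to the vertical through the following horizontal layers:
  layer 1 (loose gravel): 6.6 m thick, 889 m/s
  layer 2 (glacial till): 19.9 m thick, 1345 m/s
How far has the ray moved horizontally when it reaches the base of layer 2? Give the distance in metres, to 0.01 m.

16.66 m

Apply Snell's law at each interface; in layer i the horizontal offset is hᵢ·tan θᵢ.
Layer 1: θ = 22.30°; offset = 6.6·tan 22.30° = 2.7069 m.
Layer 2: sin θ = 1345·sin 22.3°/889 = 0.5741, θ = 35.04°; offset = 19.9·tan 35.04° = 13.9528 m.
Σ offsets = 16.6597 m.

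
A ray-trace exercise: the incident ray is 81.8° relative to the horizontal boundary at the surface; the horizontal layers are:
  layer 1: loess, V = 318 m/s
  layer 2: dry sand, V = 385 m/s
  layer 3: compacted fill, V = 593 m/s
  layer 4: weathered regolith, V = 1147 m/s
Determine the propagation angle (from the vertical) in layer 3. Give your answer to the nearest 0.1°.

15.4°

From the normal: θ₁ = 90° − 81.8° = 8.2°.
Ray parameter p = sin 8.2° / 318 = 4.4852e-04 s/m.
sin θ_3 = p·V_3 = 4.4852e-04 × 593 = 0.2660.
θ_3 = arcsin 0.2660 = 15.42°.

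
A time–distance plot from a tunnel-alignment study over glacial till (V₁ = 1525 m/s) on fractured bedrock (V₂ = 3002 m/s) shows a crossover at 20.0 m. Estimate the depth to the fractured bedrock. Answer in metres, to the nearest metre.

x_cross = 2h·√((V₂+V₁)/(V₂−V₁)) → h = x_cross / (2·√((V₂+V₁)/(V₂−V₁))).
√((V₂+V₁)/(V₂−V₁)) = √((3002+1525)/(3002−1525)) = 1.7507.
h = 20.0 / (2·1.7507) = 5.71 m.

6 m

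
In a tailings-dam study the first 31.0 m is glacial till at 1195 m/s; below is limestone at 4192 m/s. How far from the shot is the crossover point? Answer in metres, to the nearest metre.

x_cross = 2h·√((V₂+V₁)/(V₂−V₁)).
(V₂+V₁)/(V₂−V₁) = (4192+1195)/(4192−1195) = 1.7975; √ = 1.3407.
x_cross = 2·31.0·1.3407 = 83.12 m.

83 m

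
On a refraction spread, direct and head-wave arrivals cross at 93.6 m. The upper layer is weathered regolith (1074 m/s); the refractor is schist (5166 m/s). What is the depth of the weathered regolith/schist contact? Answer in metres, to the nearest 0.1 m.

x_cross = 2h·√((V₂+V₁)/(V₂−V₁)) → h = x_cross / (2·√((V₂+V₁)/(V₂−V₁))).
√((V₂+V₁)/(V₂−V₁)) = √((5166+1074)/(5166−1074)) = 1.2349.
h = 93.6 / (2·1.2349) = 37.90 m.

37.9 m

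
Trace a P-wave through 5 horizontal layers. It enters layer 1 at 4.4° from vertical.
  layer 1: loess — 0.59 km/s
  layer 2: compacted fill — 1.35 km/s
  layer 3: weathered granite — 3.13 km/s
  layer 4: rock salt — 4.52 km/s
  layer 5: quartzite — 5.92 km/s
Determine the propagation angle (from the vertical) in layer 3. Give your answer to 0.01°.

24.02°

Ray parameter p = sin 4.4° / 0.59 = 1.3003e-01 s/km.
sin θ_3 = p·V_3 = 1.3003e-01 × 3.13 = 0.4070.
θ_3 = arcsin 0.4070 = 24.02°.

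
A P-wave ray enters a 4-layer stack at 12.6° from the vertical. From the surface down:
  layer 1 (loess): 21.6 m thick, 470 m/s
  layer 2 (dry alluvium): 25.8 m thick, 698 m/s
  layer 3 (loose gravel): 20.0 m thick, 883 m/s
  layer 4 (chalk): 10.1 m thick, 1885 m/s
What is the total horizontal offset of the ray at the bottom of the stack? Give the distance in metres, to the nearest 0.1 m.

Apply Snell's law at each interface; in layer i the horizontal offset is hᵢ·tan θᵢ.
Layer 1: θ = 12.60°; offset = 21.6·tan 12.60° = 4.828 m.
Layer 2: sin θ = 698·sin 12.6°/470 = 0.3240, θ = 18.90°; offset = 25.8·tan 18.90° = 8.835 m.
Layer 3: sin θ = 883·sin 12.6°/470 = 0.4098, θ = 24.19°; offset = 20.0·tan 24.19° = 8.986 m.
Layer 4: sin θ = 1885·sin 12.6°/470 = 0.8749, θ = 61.03°; offset = 10.1·tan 61.03° = 18.245 m.
Summing the layer offsets gives 40.894 m.

40.9 m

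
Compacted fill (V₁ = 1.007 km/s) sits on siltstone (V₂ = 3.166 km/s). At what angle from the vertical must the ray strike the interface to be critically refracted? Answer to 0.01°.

Critical incidence: sin θ_c = V₁/V₂ = 1.007/3.166 = 0.3181.
θ_c = arcsin 0.3181 = 18.55°.

18.55°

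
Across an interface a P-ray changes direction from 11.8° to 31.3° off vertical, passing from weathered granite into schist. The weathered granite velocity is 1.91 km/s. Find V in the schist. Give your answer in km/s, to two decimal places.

sin 11.8° = 0.2045; sin 31.3° = 0.5195.
V₂ = V₁·(sin θ₂/sin θ₁) = 1.91·(0.5195/0.2045) = 4.85 km/s.

4.85 km/s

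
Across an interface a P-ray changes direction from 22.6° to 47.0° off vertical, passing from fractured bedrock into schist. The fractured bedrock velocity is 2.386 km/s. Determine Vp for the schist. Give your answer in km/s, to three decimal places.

Snell's law: sin 22.6°/V₁ = sin 47.0°/V₂.
V₂ = V₁·sin 47.0°/sin 22.6° = 2.386 × 1.9031 = 4.541 km/s.

4.541 km/s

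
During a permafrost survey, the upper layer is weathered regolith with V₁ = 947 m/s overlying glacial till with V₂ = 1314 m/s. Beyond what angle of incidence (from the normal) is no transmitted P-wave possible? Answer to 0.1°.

At critical incidence the refracted ray runs along the interface (θ₂ = 90°), so sin θ_c = V₁/V₂.
θ_c = arcsin(947/1314) = arcsin 0.7207 = 46.11°.

46.1°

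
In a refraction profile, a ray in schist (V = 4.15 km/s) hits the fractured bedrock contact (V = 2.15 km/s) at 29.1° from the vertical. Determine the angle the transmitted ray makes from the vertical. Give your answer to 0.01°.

14.59°

sin θ₁/V₁ = sin θ₂/V₂ ⇒ sin θ₂ = 2.15·sin 29.1°/4.15 = 2.15·0.4863/4.15 = 0.2520.
θ₂ = arcsin 0.2520 = 14.59° from the normal.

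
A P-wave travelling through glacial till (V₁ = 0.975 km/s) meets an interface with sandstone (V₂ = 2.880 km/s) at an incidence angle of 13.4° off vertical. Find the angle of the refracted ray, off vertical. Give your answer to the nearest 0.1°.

sin θ₁/V₁ = sin θ₂/V₂ ⇒ sin θ₂ = 2.880·sin 13.4°/0.975 = 2.880·0.2317/0.975 = 0.6845.
θ₂ = arcsin 0.6845 = 43.20° from the normal.

43.2°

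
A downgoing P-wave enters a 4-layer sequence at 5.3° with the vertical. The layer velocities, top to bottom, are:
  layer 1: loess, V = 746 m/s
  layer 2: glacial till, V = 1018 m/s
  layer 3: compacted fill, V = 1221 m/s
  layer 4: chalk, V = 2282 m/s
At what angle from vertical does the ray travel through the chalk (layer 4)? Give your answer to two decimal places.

16.41°

Ray parameter p = sin 5.3° / 746 = 1.2382e-04 s/m.
sin θ_4 = p·V_4 = 1.2382e-04 × 2282 = 0.2826.
θ_4 = 16.41° from the vertical.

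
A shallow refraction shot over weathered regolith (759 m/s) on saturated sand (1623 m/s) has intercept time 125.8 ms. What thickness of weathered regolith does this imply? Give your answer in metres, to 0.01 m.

54.01 m

h = tᵢ·V₁·V₂ / (2·√(V₂²−V₁²)).
√(V₂²−V₁²) = √(1623² − 759²) = 1434.6 m/s.
h = 0.1258 s × 759 × 1623 / (2 × 1434.6) = 54.01 m.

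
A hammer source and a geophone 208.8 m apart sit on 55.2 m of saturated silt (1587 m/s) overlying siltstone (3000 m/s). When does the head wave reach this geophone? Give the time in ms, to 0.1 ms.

128.6 ms

θ_c = arcsin(V₁/V₂) = arcsin(1587/3000) = 31.94°, cos θ_c = 0.8486.
Intercept time tᵢ = 2h cos θ_c / V₁ = 2·55.2·0.8486/1587 = 0.05903 s.
t = x/V₂ + tᵢ = 208.8/3000 + 0.05903 = 0.12863 s.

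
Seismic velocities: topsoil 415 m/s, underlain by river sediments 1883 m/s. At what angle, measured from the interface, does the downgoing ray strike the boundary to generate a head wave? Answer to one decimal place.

77.3°

Critical incidence: sin θ_c = V₁/V₂ = 415/1883 = 0.2204.
θ_c = arcsin 0.2204 = 12.73°.
Measured from the interface: 90° − 12.73° = 77.27°.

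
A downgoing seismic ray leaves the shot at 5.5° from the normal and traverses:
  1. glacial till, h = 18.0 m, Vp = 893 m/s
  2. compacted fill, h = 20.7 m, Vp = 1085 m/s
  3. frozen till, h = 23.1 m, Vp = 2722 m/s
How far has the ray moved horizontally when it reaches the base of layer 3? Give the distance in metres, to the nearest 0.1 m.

p = sin θ₁/V₁ = sin 5.5°/893 = 1.0733e-04 s/m is conserved through the stack.
Layer 1: θ = 5.50°; offset = 18.0·tan 5.50° = 1.733 m.
Layer 2: sin θ = p·1085 = 0.1165 → θ = 6.69°; offset = 20.7·tan 6.69° = 2.427 m.
Layer 3: sin θ = p·2722 = 0.2922 → θ = 16.99°; offset = 23.1·tan 16.99° = 7.057 m.
Total horizontal offset = 11.217 m.

11.2 m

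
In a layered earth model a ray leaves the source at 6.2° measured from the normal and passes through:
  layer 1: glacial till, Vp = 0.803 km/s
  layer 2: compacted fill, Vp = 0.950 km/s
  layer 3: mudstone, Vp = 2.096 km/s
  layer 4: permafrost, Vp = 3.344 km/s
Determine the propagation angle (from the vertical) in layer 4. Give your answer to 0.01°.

Snell's law across each interface conserves sin θ / V, so sin θ_4 = V_4·sin θ₁/V₁.
sin θ_4 = 3.344 × sin 6.2° / 0.803 = 0.4498.
θ_4 = 26.73° from the vertical.

26.73°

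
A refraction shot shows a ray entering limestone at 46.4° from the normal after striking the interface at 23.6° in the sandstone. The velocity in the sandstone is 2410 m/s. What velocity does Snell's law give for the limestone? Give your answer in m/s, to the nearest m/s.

Snell's law: sin 23.6°/V₁ = sin 46.4°/V₂.
V₂ = V₁·sin 46.4°/sin 23.6° = 2410 × 1.8089 = 4359.33 m/s.

4359 m/s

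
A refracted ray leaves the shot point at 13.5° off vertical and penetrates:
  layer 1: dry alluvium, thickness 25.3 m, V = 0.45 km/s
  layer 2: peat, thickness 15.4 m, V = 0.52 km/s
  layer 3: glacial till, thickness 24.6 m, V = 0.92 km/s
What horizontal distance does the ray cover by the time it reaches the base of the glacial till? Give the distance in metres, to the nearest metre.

24 m

p = sin θ₁/V₁ = sin 13.5°/0.45 = 5.1877e-01 s/km is conserved through the stack.
Layer 1: θ = 13.50°; offset = 25.3·tan 13.50° = 6.074 m.
Layer 2: sin θ = p·0.52 = 0.2698 → θ = 15.65°; offset = 15.4·tan 15.65° = 4.314 m.
Layer 3: sin θ = p·0.92 = 0.4773 → θ = 28.51°; offset = 24.6·tan 28.51° = 13.361 m.
Σ offsets = 23.749 m.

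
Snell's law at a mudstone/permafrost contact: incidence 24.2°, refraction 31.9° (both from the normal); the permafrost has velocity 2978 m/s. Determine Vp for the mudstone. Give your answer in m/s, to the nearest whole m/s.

Snell's law: sin 24.2°/V₁ = sin 31.9°/V₂.
V₁ = V₂·sin 24.2°/sin 31.9° = 2978 × 0.7757 = 2310.11 m/s.

2310 m/s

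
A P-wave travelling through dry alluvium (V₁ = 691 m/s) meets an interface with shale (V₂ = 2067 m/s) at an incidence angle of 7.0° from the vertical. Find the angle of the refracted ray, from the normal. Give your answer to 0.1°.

Snell's law: sin θ₂ = (V₂/V₁)·sin θ₁ = (2067/691)·sin 7.0° = 0.3645.
θ₂ = sin⁻¹(0.3645) = 21.38° (from vertical).

21.4°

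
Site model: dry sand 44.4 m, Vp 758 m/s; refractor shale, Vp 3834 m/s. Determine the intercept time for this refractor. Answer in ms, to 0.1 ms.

114.8 ms

tᵢ = 2h·√(V₂²−V₁²)/(V₁V₂).
√(V₂²−V₁²) = √(3834²−758²) = 3758.3 m/s.
tᵢ = 2·44.4·3758.3/(758·3834) = 0.11484 s.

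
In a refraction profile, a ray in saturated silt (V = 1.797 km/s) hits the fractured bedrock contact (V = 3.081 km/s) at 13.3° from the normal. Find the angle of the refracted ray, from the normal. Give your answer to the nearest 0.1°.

23.2°

sin θ₁/V₁ = sin θ₂/V₂ ⇒ sin θ₂ = 3.081·sin 13.3°/1.797 = 3.081·0.2300/1.797 = 0.3944.
θ₂ = sin⁻¹(0.3944) = 23.23° (from vertical).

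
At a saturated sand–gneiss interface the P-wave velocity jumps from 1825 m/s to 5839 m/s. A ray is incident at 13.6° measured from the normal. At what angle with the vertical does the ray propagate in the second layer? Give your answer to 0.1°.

48.8°

Snell's law: sin θ₂ = (V₂/V₁)·sin θ₁ = (5839/1825)·sin 13.6° = 0.7523.
θ₂ = arcsin 0.7523 = 48.79° from the normal.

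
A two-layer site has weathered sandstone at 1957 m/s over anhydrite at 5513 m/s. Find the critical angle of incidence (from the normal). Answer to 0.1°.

20.8°

At critical incidence the refracted ray runs along the interface (θ₂ = 90°), so sin θ_c = V₁/V₂.
θ_c = arcsin(1957/5513) = arcsin 0.3550 = 20.79°.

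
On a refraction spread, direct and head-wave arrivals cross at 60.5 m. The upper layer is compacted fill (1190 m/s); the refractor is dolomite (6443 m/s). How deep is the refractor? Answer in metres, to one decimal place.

25.1 m

h = (x_cross/2)·√((V₂−V₁)/(V₂+V₁)).
(V₂−V₁)/(V₂+V₁) = (6443−1190)/(6443+1190) = 0.6882; √ = 0.8296.
h = (60.5/2)·0.8296 = 25.09 m.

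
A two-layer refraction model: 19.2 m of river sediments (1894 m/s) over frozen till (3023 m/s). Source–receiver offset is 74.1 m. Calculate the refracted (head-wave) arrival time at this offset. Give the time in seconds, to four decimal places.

θ_c = arcsin(V₁/V₂) = arcsin(1894/3023) = 38.79°, cos θ_c = 0.7794.
Intercept time tᵢ = 2h cos θ_c / V₁ = 2·19.2·0.7794/1894 = 0.01580 s.
t = x/V₂ + tᵢ = 74.1/3023 + 0.01580 = 0.04031 s.

0.0403 s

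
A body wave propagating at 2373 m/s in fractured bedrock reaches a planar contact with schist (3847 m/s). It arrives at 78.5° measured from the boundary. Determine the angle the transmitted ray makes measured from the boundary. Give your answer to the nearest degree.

Angle from the normal: 90° − 78.5° = 11.5°.
sin θ₁/V₁ = sin θ₂/V₂ ⇒ sin θ₂ = 3847·sin 11.5°/2373 = 3847·0.1994/2373 = 0.3232.
θ₂ = sin⁻¹(0.3232) = 18.86° (from vertical).
From the interface: 90° − 18.86° = 71.14°.

71°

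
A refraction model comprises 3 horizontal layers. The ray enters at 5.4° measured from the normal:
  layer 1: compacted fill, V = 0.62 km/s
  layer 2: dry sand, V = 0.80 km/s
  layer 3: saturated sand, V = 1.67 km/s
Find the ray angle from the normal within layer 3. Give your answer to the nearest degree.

15°

Ray parameter p = sin 5.4° / 0.62 = 1.5179e-01 s/km.
sin θ_3 = p·V_3 = 1.5179e-01 × 1.67 = 0.2535.
θ_3 = 14.68° from the vertical.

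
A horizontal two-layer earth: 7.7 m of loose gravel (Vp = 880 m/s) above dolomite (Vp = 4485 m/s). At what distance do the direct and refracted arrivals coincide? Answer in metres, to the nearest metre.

19 m

x_cross = 2h·√((V₂+V₁)/(V₂−V₁)).
(V₂+V₁)/(V₂−V₁) = (4485+880)/(4485−880) = 1.4882; √ = 1.2199.
x_cross = 2·7.7·1.2199 = 18.79 m.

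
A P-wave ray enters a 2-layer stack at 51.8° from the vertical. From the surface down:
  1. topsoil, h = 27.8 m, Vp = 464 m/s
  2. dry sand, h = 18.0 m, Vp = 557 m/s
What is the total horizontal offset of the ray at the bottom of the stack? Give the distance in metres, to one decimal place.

86.5 m

Apply Snell's law at each interface; in layer i the horizontal offset is hᵢ·tan θᵢ.
Layer 1: θ = 51.80°; offset = 27.8·tan 51.80° = 35.327 m.
Layer 2: sin θ = 557·sin 51.8°/464 = 0.9434, θ = 70.62°; offset = 18.0·tan 70.62° = 51.185 m.
Summing the layer offsets gives 86.512 m.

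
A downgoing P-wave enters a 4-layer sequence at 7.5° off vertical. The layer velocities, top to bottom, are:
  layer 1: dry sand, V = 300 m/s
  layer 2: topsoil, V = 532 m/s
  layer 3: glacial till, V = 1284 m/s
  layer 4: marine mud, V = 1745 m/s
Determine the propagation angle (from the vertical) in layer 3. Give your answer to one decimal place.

34.0°

Ray parameter p = sin 7.5° / 300 = 4.3509e-04 s/m.
sin θ_3 = p·V_3 = 4.3509e-04 × 1284 = 0.5587.
θ_3 = arcsin 0.5587 = 33.96°.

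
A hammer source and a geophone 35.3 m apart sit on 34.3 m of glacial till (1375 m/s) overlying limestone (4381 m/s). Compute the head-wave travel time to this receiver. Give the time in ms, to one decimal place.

θ_c = arcsin(V₁/V₂) = arcsin(1375/4381) = 18.29°, cos θ_c = 0.9495.
Intercept time tᵢ = 2h cos θ_c / V₁ = 2·34.3·0.9495/1375 = 0.04737 s.
t = x/V₂ + tᵢ = 35.3/4381 + 0.04737 = 0.05543 s.

55.4 ms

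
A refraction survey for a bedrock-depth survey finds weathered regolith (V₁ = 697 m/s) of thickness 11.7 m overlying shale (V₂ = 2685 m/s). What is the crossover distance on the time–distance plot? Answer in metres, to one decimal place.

x_cross = 2h·√((V₂+V₁)/(V₂−V₁)).
(V₂+V₁)/(V₂−V₁) = (2685+697)/(2685−697) = 1.7012; √ = 1.3043.
x_cross = 2·11.7·1.3043 = 30.52 m.

30.5 m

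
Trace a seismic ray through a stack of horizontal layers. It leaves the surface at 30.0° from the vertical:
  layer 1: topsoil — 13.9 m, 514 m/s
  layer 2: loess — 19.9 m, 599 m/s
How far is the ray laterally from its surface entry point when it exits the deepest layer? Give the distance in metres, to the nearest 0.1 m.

Ray parameter p = sin 30.0° / 514 m/s = 9.7276e-04 s/m.
Layer 1: θ = 30.00°; offset = 13.9·tan 30.00° = 8.025 m.
Layer 2: sin θ = p·599 = 0.5827 → θ = 35.64°; offset = 19.9·tan 35.64° = 14.268 m.
Σ offsets = 22.293 m.

22.3 m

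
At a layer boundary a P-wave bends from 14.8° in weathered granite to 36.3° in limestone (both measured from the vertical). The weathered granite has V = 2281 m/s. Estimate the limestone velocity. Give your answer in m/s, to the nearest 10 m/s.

sin 14.8° = 0.2554; sin 36.3° = 0.5920.
V₂ = V₁·(sin θ₂/sin θ₁) = 2281·(0.5920/0.2554) = 5286.37 m/s.

5290 m/s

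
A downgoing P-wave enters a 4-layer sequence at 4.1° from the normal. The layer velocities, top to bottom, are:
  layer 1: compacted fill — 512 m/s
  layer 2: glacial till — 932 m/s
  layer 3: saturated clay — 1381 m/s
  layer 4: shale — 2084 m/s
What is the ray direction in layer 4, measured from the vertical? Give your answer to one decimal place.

Snell's law across each interface conserves sin θ / V, so sin θ_4 = V_4·sin θ₁/V₁.
sin θ_4 = 2084 × sin 4.1° / 512 = 0.2910.
θ_4 = 16.92° from the vertical.

16.9°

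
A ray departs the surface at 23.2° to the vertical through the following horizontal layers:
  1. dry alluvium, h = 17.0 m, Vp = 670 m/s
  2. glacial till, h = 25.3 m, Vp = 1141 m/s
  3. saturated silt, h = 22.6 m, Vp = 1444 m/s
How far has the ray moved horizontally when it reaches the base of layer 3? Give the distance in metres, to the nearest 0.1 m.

66.5 m

Apply Snell's law at each interface; in layer i the horizontal offset is hᵢ·tan θᵢ.
Layer 1: θ = 23.20°; offset = 17.0·tan 23.20° = 7.286 m.
Layer 2: sin θ = 1141·sin 23.2°/670 = 0.6709, θ = 42.13°; offset = 25.3·tan 42.13° = 22.888 m.
Layer 3: sin θ = 1444·sin 23.2°/670 = 0.8490, θ = 58.11°; offset = 22.6·tan 58.11° = 36.318 m.
Summing the layer offsets gives 66.492 m.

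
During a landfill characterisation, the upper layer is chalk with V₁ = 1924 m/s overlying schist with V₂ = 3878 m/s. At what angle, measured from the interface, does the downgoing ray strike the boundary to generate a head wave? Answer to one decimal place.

Critical incidence: sin θ_c = V₁/V₂ = 1924/3878 = 0.4961.
θ_c = arcsin 0.4961 = 29.74°.
Measured from the interface: 90° − 29.74° = 60.26°.

60.3°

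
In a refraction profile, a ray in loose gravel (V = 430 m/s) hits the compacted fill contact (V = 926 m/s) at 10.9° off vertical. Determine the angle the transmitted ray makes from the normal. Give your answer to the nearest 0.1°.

sin θ₁/V₁ = sin θ₂/V₂ ⇒ sin θ₂ = 926·sin 10.9°/430 = 926·0.1891/430 = 0.4072.
θ₂ = sin⁻¹(0.4072) = 24.03° (from vertical).

24.0°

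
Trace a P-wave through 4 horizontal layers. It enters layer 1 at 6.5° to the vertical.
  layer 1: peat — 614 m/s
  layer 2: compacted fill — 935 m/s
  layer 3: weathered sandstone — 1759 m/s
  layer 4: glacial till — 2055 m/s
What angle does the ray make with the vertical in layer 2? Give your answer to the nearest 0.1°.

9.9°

Snell's law across each interface conserves sin θ / V, so sin θ_2 = V_2·sin θ₁/V₁.
sin θ_2 = 935 × sin 6.5° / 614 = 0.1724.
θ_2 = 9.93° from the vertical.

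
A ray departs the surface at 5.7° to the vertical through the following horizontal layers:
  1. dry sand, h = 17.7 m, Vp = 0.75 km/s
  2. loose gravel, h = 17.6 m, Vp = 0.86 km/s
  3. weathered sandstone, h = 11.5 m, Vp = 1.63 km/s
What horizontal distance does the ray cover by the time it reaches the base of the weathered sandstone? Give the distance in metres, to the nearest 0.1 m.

6.3 m

p = sin θ₁/V₁ = sin 5.7°/0.75 = 1.3243e-01 s/km is conserved through the stack.
Layer 1: θ = 5.70°; offset = 17.7·tan 5.70° = 1.767 m.
Layer 2: sin θ = p·0.86 = 0.1139 → θ = 6.54°; offset = 17.6·tan 6.54° = 2.018 m.
Layer 3: sin θ = p·1.63 = 0.2159 → θ = 12.47°; offset = 11.5·tan 12.47° = 2.542 m.
Summing the layer offsets gives 6.326 m.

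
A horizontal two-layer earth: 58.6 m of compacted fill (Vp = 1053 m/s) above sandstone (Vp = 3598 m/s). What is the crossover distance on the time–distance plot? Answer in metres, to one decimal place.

158.4 m

x_cross = 2h·√((V₂+V₁)/(V₂−V₁)).
(V₂+V₁)/(V₂−V₁) = (3598+1053)/(3598−1053) = 1.8275; √ = 1.3519.
x_cross = 2·58.6·1.3519 = 158.44 m.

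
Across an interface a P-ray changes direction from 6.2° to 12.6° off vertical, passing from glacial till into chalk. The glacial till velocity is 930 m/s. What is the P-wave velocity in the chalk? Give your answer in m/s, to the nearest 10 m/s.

Snell's law: sin 6.2°/V₁ = sin 12.6°/V₂.
V₂ = V₁·sin 12.6°/sin 6.2° = 930 × 2.0199 = 1878.47 m/s.

1880 m/s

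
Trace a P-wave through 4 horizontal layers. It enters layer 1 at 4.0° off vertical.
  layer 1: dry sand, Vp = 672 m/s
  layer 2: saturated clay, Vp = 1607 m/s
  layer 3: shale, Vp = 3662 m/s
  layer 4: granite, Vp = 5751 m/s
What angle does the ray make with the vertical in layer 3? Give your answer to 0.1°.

Snell's law across each interface conserves sin θ / V, so sin θ_3 = V_3·sin θ₁/V₁.
sin θ_3 = 3662 × sin 4.0° / 672 = 0.3801.
θ_3 = arcsin 0.3801 = 22.34°.

22.3°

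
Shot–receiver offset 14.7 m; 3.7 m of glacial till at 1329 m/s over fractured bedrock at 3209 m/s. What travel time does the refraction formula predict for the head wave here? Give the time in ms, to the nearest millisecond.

10 ms

θ_c = arcsin(V₁/V₂) = arcsin(1329/3209) = 24.47°, cos θ_c = 0.9102.
Intercept time tᵢ = 2h cos θ_c / V₁ = 2·3.7·0.9102/1329 = 0.00507 s.
t = x/V₂ + tᵢ = 14.7/3209 + 0.00507 = 0.00965 s.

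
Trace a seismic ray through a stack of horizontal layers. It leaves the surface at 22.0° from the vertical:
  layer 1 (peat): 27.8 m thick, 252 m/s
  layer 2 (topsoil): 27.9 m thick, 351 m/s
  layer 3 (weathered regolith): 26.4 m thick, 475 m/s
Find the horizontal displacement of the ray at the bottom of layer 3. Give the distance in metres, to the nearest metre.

Ray parameter p = sin 22.0° / 252 m/s = 1.4865e-03 s/m.
Layer 1: θ = 22.00°; offset = 27.8·tan 22.00° = 11.232 m.
Layer 2: sin θ = p·351 = 0.5218 → θ = 31.45°; offset = 27.9·tan 31.45° = 17.065 m.
Layer 3: sin θ = p·475 = 0.7061 → θ = 44.92°; offset = 26.4·tan 44.92° = 26.325 m.
Total horizontal offset = 54.622 m.

55 m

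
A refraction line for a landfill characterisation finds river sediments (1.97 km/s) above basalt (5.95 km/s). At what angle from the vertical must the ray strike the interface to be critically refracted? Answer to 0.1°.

Critical incidence: sin θ_c = V₁/V₂ = 1.97/5.95 = 0.3311.
θ_c = arcsin 0.3311 = 19.34°.

19.3°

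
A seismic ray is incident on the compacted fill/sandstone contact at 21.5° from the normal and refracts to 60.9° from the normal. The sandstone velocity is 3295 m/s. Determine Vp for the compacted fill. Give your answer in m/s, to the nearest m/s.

sin 21.5° = 0.3665; sin 60.9° = 0.8738.
V₁ = V₂·(sin θ₁/sin θ₂) = 3295·(0.3665/0.8738) = 1382.08 m/s.

1382 m/s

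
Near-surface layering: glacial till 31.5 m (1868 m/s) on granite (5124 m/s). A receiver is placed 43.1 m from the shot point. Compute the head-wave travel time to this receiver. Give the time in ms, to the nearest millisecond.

40 ms

θ_c = arcsin(V₁/V₂) = arcsin(1868/5124) = 21.38°, cos θ_c = 0.9312.
Intercept time tᵢ = 2h cos θ_c / V₁ = 2·31.5·0.9312/1868 = 0.03140 s.
t = x/V₂ + tᵢ = 43.1/5124 + 0.03140 = 0.03982 s.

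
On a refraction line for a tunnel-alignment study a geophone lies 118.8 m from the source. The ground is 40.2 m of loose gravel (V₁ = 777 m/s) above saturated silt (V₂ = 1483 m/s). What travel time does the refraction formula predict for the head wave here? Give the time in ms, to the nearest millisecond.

168 ms

t = x/V₂ + 2h·√(V₂²−V₁²)/(V₁V₂).
√(V₂²−V₁²) = √(1483²−777²) = 1263.2 m/s; delay term = 2·40.2·1263.2/(777·1483) = 0.08814 s.
t = 118.8/1483 + 0.08814 = 0.16824 s.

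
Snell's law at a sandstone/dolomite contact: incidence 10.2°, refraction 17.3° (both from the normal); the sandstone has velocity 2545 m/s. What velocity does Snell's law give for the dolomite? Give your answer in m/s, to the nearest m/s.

4274 m/s

sin 10.2° = 0.1771; sin 17.3° = 0.2974.
V₂ = V₁·(sin θ₂/sin θ₁) = 2545·(0.2974/0.1771) = 4273.77 m/s.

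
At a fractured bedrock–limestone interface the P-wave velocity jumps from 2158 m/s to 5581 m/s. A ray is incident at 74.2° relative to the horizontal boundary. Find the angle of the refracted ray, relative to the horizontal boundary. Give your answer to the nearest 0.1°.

Convert to the normal: θ₁ = 90° − 74.2° = 15.8°.
sin θ₁/V₁ = sin θ₂/V₂ ⇒ sin θ₂ = 5581·sin 15.8°/2158 = 5581·0.2723/2158 = 0.7042.
θ₂ = sin⁻¹(0.7042) = 44.76° (from vertical).
From the interface: 90° − 44.76° = 45.24°.

45.2°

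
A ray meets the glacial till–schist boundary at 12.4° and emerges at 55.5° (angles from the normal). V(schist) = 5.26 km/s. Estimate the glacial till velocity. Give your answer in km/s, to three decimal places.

sin 12.4° = 0.2147; sin 55.5° = 0.8241.
V₁ = V₂·(sin θ₁/sin θ₂) = 5.26·(0.2147/0.8241) = 1.371 km/s.

1.371 km/s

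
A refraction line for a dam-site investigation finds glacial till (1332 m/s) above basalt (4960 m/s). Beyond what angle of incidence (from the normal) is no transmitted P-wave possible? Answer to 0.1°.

15.6°

Critical incidence: sin θ_c = V₁/V₂ = 1332/4960 = 0.2685.
θ_c = arcsin 0.2685 = 15.58°.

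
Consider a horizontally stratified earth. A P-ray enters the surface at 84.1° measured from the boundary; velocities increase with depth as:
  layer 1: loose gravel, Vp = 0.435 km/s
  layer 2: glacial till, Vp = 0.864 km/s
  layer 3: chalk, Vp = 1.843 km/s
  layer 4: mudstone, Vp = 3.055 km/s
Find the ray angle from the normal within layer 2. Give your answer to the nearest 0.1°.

From the normal: θ₁ = 90° − 84.1° = 5.9°.
Ray parameter p = sin 5.9° / 0.435 = 2.3630e-01 s/km.
sin θ_2 = p·V_2 = 2.3630e-01 × 0.864 = 0.2042.
θ_2 = 11.78° from the vertical.

11.8°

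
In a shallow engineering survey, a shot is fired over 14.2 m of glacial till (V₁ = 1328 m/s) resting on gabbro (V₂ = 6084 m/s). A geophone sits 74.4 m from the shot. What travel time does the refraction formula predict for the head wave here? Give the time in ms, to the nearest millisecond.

33 ms

θ_c = arcsin(V₁/V₂) = arcsin(1328/6084) = 12.61°, cos θ_c = 0.9759.
Intercept time tᵢ = 2h cos θ_c / V₁ = 2·14.2·0.9759/1328 = 0.02087 s.
t = x/V₂ + tᵢ = 74.4/6084 + 0.02087 = 0.03310 s.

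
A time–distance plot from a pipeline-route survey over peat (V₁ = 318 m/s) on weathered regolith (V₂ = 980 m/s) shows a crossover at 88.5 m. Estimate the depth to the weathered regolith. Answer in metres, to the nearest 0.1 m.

x_cross = 2h·√((V₂+V₁)/(V₂−V₁)) → h = x_cross / (2·√((V₂+V₁)/(V₂−V₁))).
√((V₂+V₁)/(V₂−V₁)) = √((980+318)/(980−318)) = 1.4003.
h = 88.5 / (2·1.4003) = 31.60 m.

31.6 m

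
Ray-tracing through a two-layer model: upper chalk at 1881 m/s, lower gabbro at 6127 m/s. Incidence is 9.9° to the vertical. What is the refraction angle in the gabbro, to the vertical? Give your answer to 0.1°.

sin θ₁/V₁ = sin θ₂/V₂ ⇒ sin θ₂ = 6127·sin 9.9°/1881 = 6127·0.1719/1881 = 0.5600.
θ₂ = sin⁻¹(0.5600) = 34.06° (from vertical).

34.1°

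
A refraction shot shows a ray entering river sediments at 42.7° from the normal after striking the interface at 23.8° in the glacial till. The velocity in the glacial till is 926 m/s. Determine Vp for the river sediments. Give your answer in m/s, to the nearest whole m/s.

Snell's law: sin 23.8°/V₁ = sin 42.7°/V₂.
V₂ = V₁·sin 42.7°/sin 23.8° = 926 × 1.6805 = 1556.15 m/s.

1556 m/s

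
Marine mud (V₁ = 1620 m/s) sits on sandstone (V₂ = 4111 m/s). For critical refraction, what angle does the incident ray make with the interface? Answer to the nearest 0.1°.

At critical incidence the refracted ray runs along the interface (θ₂ = 90°), so sin θ_c = V₁/V₂.
θ_c = arcsin(1620/4111) = arcsin 0.3941 = 23.21°.
Measured from the interface: 90° − 23.21° = 66.79°.

66.8°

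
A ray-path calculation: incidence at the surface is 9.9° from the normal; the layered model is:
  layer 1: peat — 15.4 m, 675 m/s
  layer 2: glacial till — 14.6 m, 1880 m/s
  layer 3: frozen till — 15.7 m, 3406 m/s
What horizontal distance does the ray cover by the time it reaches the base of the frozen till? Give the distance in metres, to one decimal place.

38.0 m

Ray parameter p = sin 9.9° / 675 m/s = 2.5471e-04 s/m.
Layer 1: θ = 9.90°; offset = 15.4·tan 9.90° = 2.688 m.
Layer 2: sin θ = p·1880 = 0.4789 → θ = 28.61°; offset = 14.6·tan 28.61° = 7.964 m.
Layer 3: sin θ = p·3406 = 0.8675 → θ = 60.17°; offset = 15.7·tan 60.17° = 27.385 m.
Total horizontal offset = 38.037 m.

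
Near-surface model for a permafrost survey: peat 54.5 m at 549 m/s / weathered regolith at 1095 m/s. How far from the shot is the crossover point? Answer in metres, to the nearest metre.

x_cross = 2h·√((V₂+V₁)/(V₂−V₁)).
(V₂+V₁)/(V₂−V₁) = (1095+549)/(1095−549) = 3.0110; √ = 1.7352.
x_cross = 2·54.5·1.7352 = 189.14 m.

189 m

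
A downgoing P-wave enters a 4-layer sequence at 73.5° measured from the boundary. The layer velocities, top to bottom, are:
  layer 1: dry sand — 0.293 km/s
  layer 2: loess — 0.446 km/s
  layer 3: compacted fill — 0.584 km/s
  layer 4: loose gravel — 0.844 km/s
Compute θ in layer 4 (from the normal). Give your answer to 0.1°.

54.9°

From the normal: θ₁ = 90° − 73.5° = 16.5°.
Snell's law across each interface conserves sin θ / V, so sin θ_4 = V_4·sin θ₁/V₁.
sin θ_4 = 0.844 × sin 16.5° / 0.293 = 0.8181.
θ_4 = arcsin 0.8181 = 54.90°.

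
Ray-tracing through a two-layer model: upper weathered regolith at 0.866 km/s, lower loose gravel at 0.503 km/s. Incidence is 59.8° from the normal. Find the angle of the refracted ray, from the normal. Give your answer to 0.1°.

30.1°

sin θ₁/V₁ = sin θ₂/V₂ ⇒ sin θ₂ = 0.503·sin 59.8°/0.866 = 0.503·0.8643/0.866 = 0.5020.
θ₂ = sin⁻¹(0.5020) = 30.13° (from vertical).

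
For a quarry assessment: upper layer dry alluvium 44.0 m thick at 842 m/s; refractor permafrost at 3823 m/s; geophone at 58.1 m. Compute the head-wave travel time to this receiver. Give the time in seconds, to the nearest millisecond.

θ_c = arcsin(V₁/V₂) = arcsin(842/3823) = 12.72°, cos θ_c = 0.9754.
Intercept time tᵢ = 2h cos θ_c / V₁ = 2·44.0·0.9754/842 = 0.10195 s.
t = x/V₂ + tᵢ = 58.1/3823 + 0.10195 = 0.11714 s.

0.117 s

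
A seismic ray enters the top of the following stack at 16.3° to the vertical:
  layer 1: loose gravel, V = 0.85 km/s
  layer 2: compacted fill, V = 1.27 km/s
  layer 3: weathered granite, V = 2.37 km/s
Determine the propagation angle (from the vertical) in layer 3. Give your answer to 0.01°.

51.50°

Ray parameter p = sin 16.3° / 0.85 = 3.3020e-01 s/km.
sin θ_3 = p·V_3 = 3.3020e-01 × 2.37 = 0.7826.
θ_3 = arcsin 0.7826 = 51.50°.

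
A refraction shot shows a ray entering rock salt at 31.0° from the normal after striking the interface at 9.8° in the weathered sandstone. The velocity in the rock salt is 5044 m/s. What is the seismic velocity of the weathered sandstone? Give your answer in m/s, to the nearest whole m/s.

sin 9.8° = 0.1702; sin 31.0° = 0.5150.
V₁ = V₂·(sin θ₁/sin θ₂) = 5044·(0.1702/0.5150) = 1666.94 m/s.

1667 m/s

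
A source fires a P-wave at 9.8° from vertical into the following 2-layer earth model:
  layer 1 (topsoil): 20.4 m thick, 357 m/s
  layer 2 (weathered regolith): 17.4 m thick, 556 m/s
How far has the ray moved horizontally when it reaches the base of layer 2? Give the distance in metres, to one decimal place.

8.3 m

Apply Snell's law at each interface; in layer i the horizontal offset is hᵢ·tan θᵢ.
Layer 1: θ = 9.80°; offset = 20.4·tan 9.80° = 3.524 m.
Layer 2: sin θ = 556·sin 9.8°/357 = 0.2651, θ = 15.37°; offset = 17.4·tan 15.37° = 4.784 m.
Summing the layer offsets gives 8.307 m.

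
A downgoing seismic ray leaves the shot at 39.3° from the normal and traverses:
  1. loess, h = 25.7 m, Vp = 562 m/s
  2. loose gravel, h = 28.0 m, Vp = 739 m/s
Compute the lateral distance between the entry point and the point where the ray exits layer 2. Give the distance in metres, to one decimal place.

63.2 m

Apply Snell's law at each interface; in layer i the horizontal offset is hᵢ·tan θᵢ.
Layer 1: θ = 39.30°; offset = 25.7·tan 39.30° = 21.035 m.
Layer 2: sin θ = 739·sin 39.3°/562 = 0.8329, θ = 56.39°; offset = 28.0·tan 56.39° = 42.134 m.
Σ offsets = 63.169 m.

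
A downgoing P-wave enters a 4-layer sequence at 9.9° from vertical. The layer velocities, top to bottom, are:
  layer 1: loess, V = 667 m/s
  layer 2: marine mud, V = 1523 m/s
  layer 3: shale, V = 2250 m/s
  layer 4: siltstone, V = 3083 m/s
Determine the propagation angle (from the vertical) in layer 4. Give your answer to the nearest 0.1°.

Ray parameter p = sin 9.9° / 667 = 2.5776e-04 s/m.
sin θ_4 = p·V_4 = 2.5776e-04 × 3083 = 0.7947.
θ_4 = 52.63° from the vertical.

52.6°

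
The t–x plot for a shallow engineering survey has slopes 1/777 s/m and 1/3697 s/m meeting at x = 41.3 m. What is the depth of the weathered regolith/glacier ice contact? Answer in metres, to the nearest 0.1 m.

h = (x_cross/2)·√((V₂−V₁)/(V₂+V₁)).
(V₂−V₁)/(V₂+V₁) = (3697−777)/(3697+777) = 0.6527; √ = 0.8079.
h = (41.3/2)·0.8079 = 16.68 m.

16.7 m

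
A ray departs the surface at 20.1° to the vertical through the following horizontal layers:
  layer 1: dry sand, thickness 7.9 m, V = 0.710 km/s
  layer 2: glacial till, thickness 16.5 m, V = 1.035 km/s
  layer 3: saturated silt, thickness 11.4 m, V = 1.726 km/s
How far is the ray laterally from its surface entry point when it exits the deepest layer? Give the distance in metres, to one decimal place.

29.8 m

p = sin θ₁/V₁ = sin 20.1°/0.710 = 4.8403e-01 s/km is conserved through the stack.
Layer 1: θ = 20.10°; offset = 7.9·tan 20.10° = 2.891 m.
Layer 2: sin θ = p·1.035 = 0.5010 → θ = 30.06°; offset = 16.5·tan 30.06° = 9.551 m.
Layer 3: sin θ = p·1.726 = 0.8354 → θ = 56.66°; offset = 11.4·tan 56.66° = 17.329 m.
Σ offsets = 29.771 m.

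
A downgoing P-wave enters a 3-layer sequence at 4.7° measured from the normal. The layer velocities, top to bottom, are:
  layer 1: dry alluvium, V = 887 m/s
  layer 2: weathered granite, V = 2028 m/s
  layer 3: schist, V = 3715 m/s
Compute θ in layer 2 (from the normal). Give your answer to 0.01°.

Ray parameter p = sin 4.7° / 887 = 9.2377e-05 s/m.
sin θ_2 = p·V_2 = 9.2377e-05 × 2028 = 0.1873.
θ_2 = 10.80° from the vertical.

10.80°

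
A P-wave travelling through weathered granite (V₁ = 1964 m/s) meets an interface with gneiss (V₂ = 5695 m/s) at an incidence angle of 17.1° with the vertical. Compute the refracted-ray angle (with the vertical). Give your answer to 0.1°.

58.5°

sin θ₁/V₁ = sin θ₂/V₂ ⇒ sin θ₂ = 5695·sin 17.1°/1964 = 5695·0.2940/1964 = 0.8526.
θ₂ = arcsin 0.8526 = 58.50° from the normal.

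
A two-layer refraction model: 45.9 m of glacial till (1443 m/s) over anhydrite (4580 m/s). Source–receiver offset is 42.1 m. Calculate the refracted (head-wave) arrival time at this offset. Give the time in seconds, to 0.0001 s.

0.0696 s

θ_c = arcsin(V₁/V₂) = arcsin(1443/4580) = 18.36°, cos θ_c = 0.9491.
Intercept time tᵢ = 2h cos θ_c / V₁ = 2·45.9·0.9491/1443 = 0.06038 s.
t = x/V₂ + tᵢ = 42.1/4580 + 0.06038 = 0.06957 s.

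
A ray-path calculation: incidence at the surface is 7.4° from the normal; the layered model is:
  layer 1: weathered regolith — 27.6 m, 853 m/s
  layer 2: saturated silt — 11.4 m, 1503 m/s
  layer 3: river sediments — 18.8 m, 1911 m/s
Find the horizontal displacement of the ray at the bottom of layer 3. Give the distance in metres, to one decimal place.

Apply Snell's law at each interface; in layer i the horizontal offset is hᵢ·tan θᵢ.
Layer 1: θ = 7.40°; offset = 27.6·tan 7.40° = 3.585 m.
Layer 2: sin θ = 1503·sin 7.4°/853 = 0.2269, θ = 13.12°; offset = 11.4·tan 13.12° = 2.656 m.
Layer 3: sin θ = 1911·sin 7.4°/853 = 0.2885, θ = 16.77°; offset = 18.8·tan 16.77° = 5.666 m.
Σ offsets = 11.907 m.

11.9 m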